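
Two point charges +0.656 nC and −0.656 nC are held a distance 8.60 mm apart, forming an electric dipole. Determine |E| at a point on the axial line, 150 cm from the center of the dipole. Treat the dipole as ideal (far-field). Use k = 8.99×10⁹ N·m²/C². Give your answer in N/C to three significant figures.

E ≈ 0.0301 N/C

Dipole moment p = qd = (6.56×10⁻¹⁰ C)(0.00860 m) = 5.642×10⁻¹² C·m.
On the dipole axis E = 2kp/r³.
E = 2·(8.99×10⁹)(5.642×10⁻¹²) / (1.50)³ = 0.03006 N/C.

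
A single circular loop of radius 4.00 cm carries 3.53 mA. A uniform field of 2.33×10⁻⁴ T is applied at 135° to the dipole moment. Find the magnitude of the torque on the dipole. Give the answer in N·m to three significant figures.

τ ≈ 2.92×10⁻⁹ N·m

Magnetic moment m = IA = Iπa² = (0.00353)·π·(0.0400)² = 1.774×10⁻⁵ A·m².
Torque on a magnetic dipole: τ = mB sinθ.
τ = (1.774×10⁻⁵)(2.33×10⁻⁴)·sin135° = 2.923×10⁻⁹ N·m.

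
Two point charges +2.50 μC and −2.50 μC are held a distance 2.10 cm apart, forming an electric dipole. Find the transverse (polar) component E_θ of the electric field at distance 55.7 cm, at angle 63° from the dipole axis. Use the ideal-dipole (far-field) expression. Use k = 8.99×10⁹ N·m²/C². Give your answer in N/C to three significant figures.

E_θ ≈ 2430 N/C

Dipole moment p = qd = (2.50×10⁻⁶ C)(0.0210 m) = 5.25×10⁻⁸ C·m.
For a dipole, E_θ = (kp sinθ)/r³.
kp/r³ = (8.99×10⁹)(5.25×10⁻⁸)/(0.557)³ = 2731 N/C.
E_θ = 2731·sin63° = 2434 N/C.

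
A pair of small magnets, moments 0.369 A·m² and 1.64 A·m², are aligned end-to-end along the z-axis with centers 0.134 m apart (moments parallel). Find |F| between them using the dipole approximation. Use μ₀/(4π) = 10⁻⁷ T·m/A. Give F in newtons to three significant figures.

F ≈ 0.00113 N

On-axis B of dipole 1: B = (μ₀/4π)·2m₁/r³. Force on dipole 2: F = m₂·dB/dr.
dB/dr = −(μ₀/4π)·6m₁/r⁴, so |F| = (μ₀/4π)·6m₁m₂/r⁴.
F = 6(10⁻⁷)(0.369)(1.64)/(0.134)⁴ = 0.001126 N.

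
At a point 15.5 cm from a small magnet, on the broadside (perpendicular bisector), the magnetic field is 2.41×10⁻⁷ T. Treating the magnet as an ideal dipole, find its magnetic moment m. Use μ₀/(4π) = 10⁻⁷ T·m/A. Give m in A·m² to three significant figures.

m ≈ 0.00897 A·m²

In the equatorial plane B = (μ₀/4π)·m/r³, so m = Br³·4π/(μ₀).
m = (2.41×10⁻⁷)·(0.155)³ / (10⁻⁷) = 0.008975 A·m².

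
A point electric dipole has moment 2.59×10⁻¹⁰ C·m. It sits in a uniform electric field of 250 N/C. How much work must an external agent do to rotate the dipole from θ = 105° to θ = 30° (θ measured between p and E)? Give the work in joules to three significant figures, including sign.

W_ext = ΔU = U(θ₂) − U(θ₁) = −pE cosθ₂ − (−pE cosθ₁) = pE(cosθ₁ − cosθ₂).
W = (2.59×10⁻¹⁰)(250)·(cos105° − cos30°) = (6.475×10⁻⁸)·(-1.1248) = -7.283×10⁻⁸ J.

W ≈ -7.28×10⁻⁸ J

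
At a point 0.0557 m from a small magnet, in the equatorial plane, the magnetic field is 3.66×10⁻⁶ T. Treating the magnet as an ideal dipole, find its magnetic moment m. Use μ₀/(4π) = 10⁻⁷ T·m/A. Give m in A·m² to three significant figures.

In the equatorial plane B = (μ₀/4π)·m/r³, so m = Br³·4π/(μ₀).
m = (3.66×10⁻⁶)·(0.0557)³ / (10⁻⁷) = 0.006325 A·m².

m ≈ 0.00632 A·m²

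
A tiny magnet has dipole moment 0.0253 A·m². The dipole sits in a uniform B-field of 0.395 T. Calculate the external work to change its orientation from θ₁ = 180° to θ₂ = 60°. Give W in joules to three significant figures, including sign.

W ≈ -0.0150 J

W_ext = ΔU = −mB cosθ₂ + mB cosθ₁ = mB(cosθ₁ − cosθ₂).
W = (0.0253)(0.395)·(cos180° − cos60°) = (0.009994)·(-1.5000) = -0.01499 J.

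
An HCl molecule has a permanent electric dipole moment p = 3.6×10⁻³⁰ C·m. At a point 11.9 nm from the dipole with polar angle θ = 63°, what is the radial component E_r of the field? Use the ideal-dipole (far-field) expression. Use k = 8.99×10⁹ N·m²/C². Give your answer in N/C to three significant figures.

E_r ≈ 1.74×10⁴ N/C

For a dipole, E_r = (2kp cosθ)/r³.
kp/r³ = (8.99×10⁹)(3.60×10⁻³⁰)/(1.19×10⁻⁸)³ = 1.921×10⁴ N/C.
E_r = 2·1.921×10⁴·cos63° = 1.744×10⁴ N/C.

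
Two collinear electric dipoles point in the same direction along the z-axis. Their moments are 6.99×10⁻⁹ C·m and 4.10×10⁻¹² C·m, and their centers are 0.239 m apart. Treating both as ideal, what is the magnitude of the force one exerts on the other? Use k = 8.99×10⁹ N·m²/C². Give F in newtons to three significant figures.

On-axis field of dipole 1 at distance r: E = 2kp₁/r³. Force on dipole 2 is F = p₂·dE/dr (gradient along axis).
dE/dr = −6kp₁/r⁴, so |F| = 6kp₁p₂/r⁴ (attractive for aligned moments).
F = 6(8.99×10⁹)(6.99×10⁻⁹)(4.10×10⁻¹²)/(0.239)⁴ = 4.738×10⁻⁷ N.

F ≈ 4.74×10⁻⁷ N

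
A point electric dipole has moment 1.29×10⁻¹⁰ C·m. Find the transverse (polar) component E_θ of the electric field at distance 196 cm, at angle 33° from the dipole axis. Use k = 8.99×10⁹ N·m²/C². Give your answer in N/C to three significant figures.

E_θ ≈ 0.0839 N/C

For a dipole, E_θ = (kp sinθ)/r³.
kp/r³ = (8.99×10⁹)(1.29×10⁻¹⁰)/(1.96)³ = 0.1540 N/C.
E_θ = 0.1540·sin33° = 0.08389 N/C.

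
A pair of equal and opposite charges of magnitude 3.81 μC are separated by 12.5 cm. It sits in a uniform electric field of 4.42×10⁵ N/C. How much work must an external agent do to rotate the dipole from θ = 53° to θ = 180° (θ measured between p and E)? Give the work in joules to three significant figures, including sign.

Dipole moment p = qd = (3.81×10⁻⁶ C)(0.125 m) = 4.763×10⁻⁷ C·m.
W_ext = ΔU = U(θ₂) − U(θ₁) = −pE cosθ₂ − (−pE cosθ₁) = pE(cosθ₁ − cosθ₂).
W = (4.763×10⁻⁷)(4.42×10⁵)·(cos53° − cos180°) = (0.2105)·(+1.6018) = 0.3372 J.

W ≈ 0.337 J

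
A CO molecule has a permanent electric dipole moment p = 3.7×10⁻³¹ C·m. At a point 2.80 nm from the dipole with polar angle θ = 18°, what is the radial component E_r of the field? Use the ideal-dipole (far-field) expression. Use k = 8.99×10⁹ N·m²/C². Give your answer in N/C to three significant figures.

E_r ≈ 2.88×10⁵ N/C

For a dipole, E_r = (2kp cosθ)/r³.
kp/r³ = (8.99×10⁹)(3.70×10⁻³¹)/(2.80×10⁻⁹)³ = 1.515×10⁵ N/C.
E_r = 2·1.515×10⁵·cos18° = 2.882×10⁵ N/C.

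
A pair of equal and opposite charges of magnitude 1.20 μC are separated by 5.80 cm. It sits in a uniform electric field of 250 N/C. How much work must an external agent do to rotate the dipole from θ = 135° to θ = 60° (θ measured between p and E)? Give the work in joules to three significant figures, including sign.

W ≈ -2.10×10⁻⁵ J

Dipole moment p = qd = (1.20×10⁻⁶ C)(0.0580 m) = 6.96×10⁻⁸ C·m.
W_ext = ΔU = U(θ₂) − U(θ₁) = −pE cosθ₂ − (−pE cosθ₁) = pE(cosθ₁ − cosθ₂).
W = (6.96×10⁻⁸)(250)·(cos135° − cos60°) = (1.740×10⁻⁵)·(-1.2071) = -2.100×10⁻⁵ J.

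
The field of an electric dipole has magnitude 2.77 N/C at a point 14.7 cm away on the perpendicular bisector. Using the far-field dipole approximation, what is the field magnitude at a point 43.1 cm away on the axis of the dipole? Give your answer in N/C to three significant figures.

Dipole fields scale as 1/r³ in the far field.
The axial field is twice the equatorial field at the same r, so the geometry factor is 2/1.
E₂ = E₁ · (2/1) · (r₁/r₂)³ = 2.77 · 2 · (14.7/43.1)³.
(r₁/r₂)³ = (0.3411)³ = 0.03968.
E₂ ≈ 0.2198 N/C.

E ≈ 0.220 N/C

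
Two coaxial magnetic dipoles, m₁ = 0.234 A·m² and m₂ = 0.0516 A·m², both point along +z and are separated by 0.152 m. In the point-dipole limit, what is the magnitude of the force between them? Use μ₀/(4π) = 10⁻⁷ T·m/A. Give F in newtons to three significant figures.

F ≈ 1.36×10⁻⁵ N

On-axis B of dipole 1: B = (μ₀/4π)·2m₁/r³. Force on dipole 2: F = m₂·dB/dr.
dB/dr = −(μ₀/4π)·6m₁/r⁴, so |F| = (μ₀/4π)·6m₁m₂/r⁴.
F = 6(10⁻⁷)(0.234)(0.0516)/(0.152)⁴ = 1.357×10⁻⁵ N.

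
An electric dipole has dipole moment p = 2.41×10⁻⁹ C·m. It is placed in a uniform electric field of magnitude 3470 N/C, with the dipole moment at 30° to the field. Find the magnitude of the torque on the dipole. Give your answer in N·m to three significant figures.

Torque on an electric dipole: τ = pE sinθ.
τ = (2.41×10⁻⁹)(3470)·sin30° = 4.181×10⁻⁶ N·m.

τ ≈ 4.18×10⁻⁶ N·m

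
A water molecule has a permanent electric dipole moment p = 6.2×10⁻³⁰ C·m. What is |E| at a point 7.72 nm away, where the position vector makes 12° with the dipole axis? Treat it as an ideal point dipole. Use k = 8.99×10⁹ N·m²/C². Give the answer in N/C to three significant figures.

E ≈ 2.38×10⁵ N/C

At angle θ the dipole field magnitude is E = (kp/r³)·√(1 + 3cos²θ).
kp/r³ = (8.99×10⁹)(6.20×10⁻³⁰) / (7.72×10⁻⁹)³ = 1.211×10⁵ N/C.
√(1 + 3cos²12°) = √(1 + 3·0.9568) = √3.8703 ≈ 1.9673.
E ≈ 1.211×10⁵ × 1.967 = 2.383×10⁵ N/C.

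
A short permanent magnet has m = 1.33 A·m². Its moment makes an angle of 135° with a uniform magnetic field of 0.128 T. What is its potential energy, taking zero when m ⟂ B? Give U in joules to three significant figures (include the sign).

U = −m·B = −mB cosθ.
U = −(1.33)(0.128)·cos135° = 0.1204 J.

U ≈ 0.120 J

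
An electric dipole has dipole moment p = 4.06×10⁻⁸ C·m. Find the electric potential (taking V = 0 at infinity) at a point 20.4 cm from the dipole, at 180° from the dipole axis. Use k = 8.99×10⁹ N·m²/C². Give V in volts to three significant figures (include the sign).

V ≈ -8770 V

The dipole potential is V = kp cosθ / r².
V = (8.99×10⁹)(4.06×10⁻⁸)·cos180° / (0.204)² = -8771 V.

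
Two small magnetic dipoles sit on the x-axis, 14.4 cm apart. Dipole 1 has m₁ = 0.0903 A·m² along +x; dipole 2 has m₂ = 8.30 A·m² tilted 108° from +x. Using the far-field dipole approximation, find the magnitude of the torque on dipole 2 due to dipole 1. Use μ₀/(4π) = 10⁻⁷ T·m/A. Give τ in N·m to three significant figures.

Dipole B is on the axis of dipole A, so B₁ there is axial: B₁ = (μ₀/4π)·2m₁/r³ along +x.
B₁ = 2(10⁻⁷)(0.0903)/(0.144)³ = 6.048×10⁻⁶ T.
τ = m₂ B₁ sinθ.
τ = (8.30)(6.048×10⁻⁶)·sin108° = 4.774×10⁻⁵ N·m.

τ ≈ 4.77×10⁻⁵ N·m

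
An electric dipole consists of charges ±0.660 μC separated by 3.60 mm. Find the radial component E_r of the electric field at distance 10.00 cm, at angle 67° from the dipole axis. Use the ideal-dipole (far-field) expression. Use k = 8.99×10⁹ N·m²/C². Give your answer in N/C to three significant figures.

Dipole moment p = qd = (6.60×10⁻⁷ C)(0.00360 m) = 2.376×10⁻⁹ C·m.
For a dipole, E_r = (2kp cosθ)/r³.
kp/r³ = (8.99×10⁹)(2.376×10⁻⁹)/(0.100)³ = 2.136×10⁴ N/C.
E_r = 2·2.136×10⁴·cos67° = 1.669×10⁴ N/C.

E_r ≈ 1.67×10⁴ N/C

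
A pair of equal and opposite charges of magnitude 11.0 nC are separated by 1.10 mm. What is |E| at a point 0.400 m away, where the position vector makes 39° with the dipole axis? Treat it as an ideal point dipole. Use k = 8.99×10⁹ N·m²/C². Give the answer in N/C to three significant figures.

Dipole moment p = qd = (1.10×10⁻⁸ C)(0.00110 m) = 1.21×10⁻¹¹ C·m.
At angle θ the dipole field magnitude is E = (kp/r³)·√(1 + 3cos²θ).
kp/r³ = (8.99×10⁹)(1.21×10⁻¹¹) / (0.400)³ = 1.700 N/C.
√(1 + 3cos²39°) = √(1 + 3·0.6040) = √2.8119 ≈ 1.6769.
E ≈ 1.700 × 1.677 = 2.850 N/C.

E ≈ 2.85 N/C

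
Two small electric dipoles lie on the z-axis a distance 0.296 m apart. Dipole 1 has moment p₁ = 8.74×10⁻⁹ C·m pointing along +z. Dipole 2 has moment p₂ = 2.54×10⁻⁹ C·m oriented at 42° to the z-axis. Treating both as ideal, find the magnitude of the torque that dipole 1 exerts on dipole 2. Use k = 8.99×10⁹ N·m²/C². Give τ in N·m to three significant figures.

τ ≈ 1.03×10⁻⁵ N·m

The second dipole sits on the axis of the first, so the field there is axial: E₁ = 2kp₁/r³ along +z.
E₁ = 2(8.99×10⁹)(8.74×10⁻⁹)/(0.296)³ = 6059 N/C.
Torque on the second dipole: τ = p₂ E₁ sinθ.
τ = (2.54×10⁻⁹)(6059)·sin42° = 1.030×10⁻⁵ N·m.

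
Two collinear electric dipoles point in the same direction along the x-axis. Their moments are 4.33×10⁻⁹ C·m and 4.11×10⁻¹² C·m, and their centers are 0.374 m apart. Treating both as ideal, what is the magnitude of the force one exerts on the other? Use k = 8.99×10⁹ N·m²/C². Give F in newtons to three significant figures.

F ≈ 4.91×10⁻⁸ N

On-axis field of dipole 1 at distance r: E = 2kp₁/r³. Force on dipole 2 is F = p₂·dE/dr (gradient along axis).
dE/dr = −6kp₁/r⁴, so |F| = 6kp₁p₂/r⁴ (attractive for aligned moments).
F = 6(8.99×10⁹)(4.33×10⁻⁹)(4.11×10⁻¹²)/(0.374)⁴ = 4.906×10⁻⁸ N.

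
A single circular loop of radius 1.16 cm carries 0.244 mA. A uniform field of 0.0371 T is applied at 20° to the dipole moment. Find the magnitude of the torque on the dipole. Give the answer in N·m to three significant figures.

τ ≈ 1.31×10⁻⁹ N·m

Magnetic moment m = IA = Iπa² = (2.44×10⁻⁴)·π·(0.0116)² = 1.031×10⁻⁷ A·m².
Torque on a magnetic dipole: τ = mB sinθ.
τ = (1.031×10⁻⁷)(0.0371)·sin20° = 1.308×10⁻⁹ N·m.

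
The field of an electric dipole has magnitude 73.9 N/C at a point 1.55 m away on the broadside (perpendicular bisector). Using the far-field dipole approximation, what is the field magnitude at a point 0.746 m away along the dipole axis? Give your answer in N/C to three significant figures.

E ≈ 1330 N/C

Dipole fields scale as 1/r³ in the far field.
The axial field is twice the equatorial field at the same r, so the geometry factor is 2/1.
E₂ = E₁ · (2/1) · (r₁/r₂)³ = 73.9 · 2 · (1.55/0.746)³.
(r₁/r₂)³ = (2.078)³ = 8.97.
E₂ ≈ 1326 N/C.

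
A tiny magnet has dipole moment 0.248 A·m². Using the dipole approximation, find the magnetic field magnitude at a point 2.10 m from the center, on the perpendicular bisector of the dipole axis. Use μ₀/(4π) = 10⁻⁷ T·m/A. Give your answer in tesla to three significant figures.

In the equatorial plane B = (μ₀/4π)·m/r³ (half the axial value).
B = (10⁻⁷)·(0.248) / (2.10)³ = 2.678×10⁻⁹ T.

B ≈ 2.68×10⁻⁹ T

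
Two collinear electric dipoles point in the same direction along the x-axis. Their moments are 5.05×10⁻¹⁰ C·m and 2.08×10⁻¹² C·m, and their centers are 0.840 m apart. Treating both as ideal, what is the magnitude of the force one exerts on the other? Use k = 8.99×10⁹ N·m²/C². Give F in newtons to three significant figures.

On-axis field of dipole 1 at distance r: E = 2kp₁/r³. Force on dipole 2 is F = p₂·dE/dr (gradient along axis).
dE/dr = −6kp₁/r⁴, so |F| = 6kp₁p₂/r⁴ (attractive for aligned moments).
F = 6(8.99×10⁹)(5.05×10⁻¹⁰)(2.08×10⁻¹²)/(0.840)⁴ = 1.138×10⁻¹⁰ N.

F ≈ 1.14×10⁻¹⁰ N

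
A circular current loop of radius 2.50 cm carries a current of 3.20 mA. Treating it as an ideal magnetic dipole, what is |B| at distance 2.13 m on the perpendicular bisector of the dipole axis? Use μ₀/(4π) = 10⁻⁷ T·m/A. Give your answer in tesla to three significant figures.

B ≈ 6.50×10⁻¹⁴ T

Magnetic moment m = IA = Iπa² = (0.00320)·π·(0.0250)² = 6.283×10⁻⁶ A·m².
In the equatorial plane B = (μ₀/4π)·m/r³ (half the axial value).
B = (10⁻⁷)·(6.283×10⁻⁶) / (2.13)³ = 6.502×10⁻¹⁴ T.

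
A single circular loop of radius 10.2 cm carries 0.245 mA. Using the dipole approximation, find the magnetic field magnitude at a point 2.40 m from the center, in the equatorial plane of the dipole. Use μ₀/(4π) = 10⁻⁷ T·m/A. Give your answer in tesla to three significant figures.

Magnetic moment m = IA = Iπa² = (2.45×10⁻⁴)·π·(0.102)² = 8.008×10⁻⁶ A·m².
In the equatorial plane B = (μ₀/4π)·m/r³ (half the axial value).
B = (10⁻⁷)·(8.008×10⁻⁶) / (2.40)³ = 5.793×10⁻¹⁴ T.

B ≈ 5.79×10⁻¹⁴ T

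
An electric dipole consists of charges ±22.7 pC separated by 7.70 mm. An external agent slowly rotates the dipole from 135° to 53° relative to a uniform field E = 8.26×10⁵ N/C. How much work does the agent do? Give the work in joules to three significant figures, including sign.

Dipole moment p = qd = (2.27×10⁻¹¹ C)(0.00770 m) = 1.748×10⁻¹³ C·m.
W_ext = ΔU = U(θ₂) − U(θ₁) = −pE cosθ₂ − (−pE cosθ₁) = pE(cosθ₁ − cosθ₂).
W = (1.748×10⁻¹³)(8.26×10⁵)·(cos135° − cos53°) = (1.444×10⁻⁷)·(-1.3089) = -1.890×10⁻⁷ J.

W ≈ -1.89×10⁻⁷ J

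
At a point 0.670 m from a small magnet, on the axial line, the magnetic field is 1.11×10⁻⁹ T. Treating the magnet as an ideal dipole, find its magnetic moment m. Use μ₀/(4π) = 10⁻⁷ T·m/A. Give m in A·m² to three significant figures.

On axis B = (μ₀/4π)·2m/r³, so m = Br³·4π/(μ₀·2).
m = (1.11×10⁻⁹)·(0.670)³ / (2·10⁻⁷) = 0.001669 A·m².

m ≈ 0.00167 A·m²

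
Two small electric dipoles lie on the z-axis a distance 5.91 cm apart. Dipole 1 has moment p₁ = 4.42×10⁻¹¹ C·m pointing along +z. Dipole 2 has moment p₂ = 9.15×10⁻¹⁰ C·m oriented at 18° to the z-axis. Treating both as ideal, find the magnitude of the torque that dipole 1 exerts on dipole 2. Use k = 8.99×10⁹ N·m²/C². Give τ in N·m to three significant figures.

τ ≈ 1.09×10⁻⁶ N·m

The second dipole sits on the axis of the first, so the field there is axial: E₁ = 2kp₁/r³ along +z.
E₁ = 2(8.99×10⁹)(4.42×10⁻¹¹)/(0.0591)³ = 3850 N/C.
Torque on the second dipole: τ = p₂ E₁ sinθ.
τ = (9.15×10⁻¹⁰)(3850)·sin18° = 1.089×10⁻⁶ N·m.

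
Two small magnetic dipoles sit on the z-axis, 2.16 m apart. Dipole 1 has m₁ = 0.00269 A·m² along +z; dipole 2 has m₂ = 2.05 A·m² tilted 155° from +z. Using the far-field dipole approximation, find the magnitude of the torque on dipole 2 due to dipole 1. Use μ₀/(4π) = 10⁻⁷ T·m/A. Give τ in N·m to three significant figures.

τ ≈ 4.63×10⁻¹¹ N·m

Dipole B is on the axis of dipole A, so B₁ there is axial: B₁ = (μ₀/4π)·2m₁/r³ along +z.
B₁ = 2(10⁻⁷)(0.00269)/(2.16)³ = 5.339×10⁻¹¹ T.
τ = m₂ B₁ sinθ.
τ = (2.05)(5.339×10⁻¹¹)·sin155° = 4.625×10⁻¹¹ N·m.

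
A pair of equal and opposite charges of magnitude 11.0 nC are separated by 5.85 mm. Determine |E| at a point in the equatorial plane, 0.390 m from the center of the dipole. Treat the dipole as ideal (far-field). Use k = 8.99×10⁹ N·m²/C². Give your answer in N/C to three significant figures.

Dipole moment p = qd = (1.10×10⁻⁸ C)(0.00585 m) = 6.435×10⁻¹¹ C·m.
On the perpendicular bisector E = kp/r³ (half the axial value at the same distance).
E = (8.99×10⁹)(6.435×10⁻¹¹) / (0.390)³ = 9.752 N/C.

E ≈ 9.75 N/C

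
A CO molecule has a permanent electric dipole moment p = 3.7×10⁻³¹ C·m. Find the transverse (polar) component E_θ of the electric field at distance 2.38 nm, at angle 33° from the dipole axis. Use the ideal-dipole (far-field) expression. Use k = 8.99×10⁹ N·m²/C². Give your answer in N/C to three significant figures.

For a dipole, E_θ = (kp sinθ)/r³.
kp/r³ = (8.99×10⁹)(3.70×10⁻³¹)/(2.38×10⁻⁹)³ = 2.467×10⁵ N/C.
E_θ = 2.467×10⁵·sin33° = 1.344×10⁵ N/C.

E_θ ≈ 1.34×10⁵ N/C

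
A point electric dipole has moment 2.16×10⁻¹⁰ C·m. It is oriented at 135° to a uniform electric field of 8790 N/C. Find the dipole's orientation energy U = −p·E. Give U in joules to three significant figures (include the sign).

U = −p·E = −pE cosθ.
U = −(2.16×10⁻¹⁰)(8790)·cos135° = 1.343×10⁻⁶ J.

U ≈ 1.34×10⁻⁶ J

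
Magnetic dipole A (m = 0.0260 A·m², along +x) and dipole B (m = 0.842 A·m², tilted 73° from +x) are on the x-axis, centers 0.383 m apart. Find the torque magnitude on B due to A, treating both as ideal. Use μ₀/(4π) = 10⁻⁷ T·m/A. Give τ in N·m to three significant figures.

Dipole B is on the axis of dipole A, so B₁ there is axial: B₁ = (μ₀/4π)·2m₁/r³ along +x.
B₁ = 2(10⁻⁷)(0.0260)/(0.383)³ = 9.256×10⁻⁸ T.
τ = m₂ B₁ sinθ.
τ = (0.842)(9.256×10⁻⁸)·sin73° = 7.453×10⁻⁸ N·m.

τ ≈ 7.45×10⁻⁸ N·m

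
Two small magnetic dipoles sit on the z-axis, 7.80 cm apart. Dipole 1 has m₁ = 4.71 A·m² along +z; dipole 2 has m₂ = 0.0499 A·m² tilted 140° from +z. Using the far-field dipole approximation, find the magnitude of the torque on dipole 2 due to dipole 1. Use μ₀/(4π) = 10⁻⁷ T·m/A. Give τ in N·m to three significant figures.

τ ≈ 6.37×10⁻⁵ N·m

Dipole B is on the axis of dipole A, so B₁ there is axial: B₁ = (μ₀/4π)·2m₁/r³ along +z.
B₁ = 2(10⁻⁷)(4.71)/(0.0780)³ = 0.001985 T.
τ = m₂ B₁ sinθ.
τ = (0.0499)(0.001985)·sin140° = 6.367×10⁻⁵ N·m.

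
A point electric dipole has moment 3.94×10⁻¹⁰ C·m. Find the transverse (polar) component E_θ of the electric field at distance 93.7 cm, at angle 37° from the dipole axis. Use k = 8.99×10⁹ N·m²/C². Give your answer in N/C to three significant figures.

E_θ ≈ 2.59 N/C

For a dipole, E_θ = (kp sinθ)/r³.
kp/r³ = (8.99×10⁹)(3.94×10⁻¹⁰)/(0.937)³ = 4.306 N/C.
E_θ = 4.306·sin37° = 2.591 N/C.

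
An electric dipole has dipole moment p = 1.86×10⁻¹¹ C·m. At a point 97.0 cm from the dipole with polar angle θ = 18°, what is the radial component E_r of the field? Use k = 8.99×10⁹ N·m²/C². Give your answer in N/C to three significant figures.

E_r ≈ 0.348 N/C

For a dipole, E_r = (2kp cosθ)/r³.
kp/r³ = (8.99×10⁹)(1.86×10⁻¹¹)/(0.970)³ = 0.1832 N/C.
E_r = 2·0.1832·cos18° = 0.3485 N/C.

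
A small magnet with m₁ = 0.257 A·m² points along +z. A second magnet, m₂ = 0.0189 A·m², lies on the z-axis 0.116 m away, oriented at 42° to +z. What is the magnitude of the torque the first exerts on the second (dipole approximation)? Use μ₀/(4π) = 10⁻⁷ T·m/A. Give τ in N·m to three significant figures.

τ ≈ 4.16×10⁻⁷ N·m

Dipole B is on the axis of dipole A, so B₁ there is axial: B₁ = (μ₀/4π)·2m₁/r³ along +z.
B₁ = 2(10⁻⁷)(0.257)/(0.116)³ = 3.293×10⁻⁵ T.
τ = m₂ B₁ sinθ.
τ = (0.0189)(3.293×10⁻⁵)·sin42° = 4.164×10⁻⁷ N·m.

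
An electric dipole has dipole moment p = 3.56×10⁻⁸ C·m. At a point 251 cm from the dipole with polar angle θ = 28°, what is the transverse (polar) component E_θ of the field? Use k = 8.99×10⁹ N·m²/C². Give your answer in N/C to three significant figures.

For a dipole, E_θ = (kp sinθ)/r³.
kp/r³ = (8.99×10⁹)(3.56×10⁻⁸)/(2.51)³ = 20.24 N/C.
E_θ = 20.24·sin28° = 9.502 N/C.

E_θ ≈ 9.50 N/C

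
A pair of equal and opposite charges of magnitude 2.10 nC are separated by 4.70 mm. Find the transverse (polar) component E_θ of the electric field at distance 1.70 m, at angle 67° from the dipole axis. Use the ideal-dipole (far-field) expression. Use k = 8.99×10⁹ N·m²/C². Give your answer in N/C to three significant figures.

Dipole moment p = qd = (2.10×10⁻⁹ C)(0.00470 m) = 9.87×10⁻¹² C·m.
For a dipole, E_θ = (kp sinθ)/r³.
kp/r³ = (8.99×10⁹)(9.87×10⁻¹²)/(1.70)³ = 0.01806 N/C.
E_θ = 0.01806·sin67° = 0.01662 N/C.

E_θ ≈ 0.0166 N/C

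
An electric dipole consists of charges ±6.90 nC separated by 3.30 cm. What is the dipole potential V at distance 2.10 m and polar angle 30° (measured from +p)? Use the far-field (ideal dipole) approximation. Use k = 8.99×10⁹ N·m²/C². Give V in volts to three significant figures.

V ≈ 0.402 V

Dipole moment p = qd = (6.90×10⁻⁹ C)(0.0330 m) = 2.277×10⁻¹⁰ C·m.
The dipole potential is V = kp cosθ / r².
V = (8.99×10⁹)(2.277×10⁻¹⁰)·cos30° / (2.10)² = 0.4020 V.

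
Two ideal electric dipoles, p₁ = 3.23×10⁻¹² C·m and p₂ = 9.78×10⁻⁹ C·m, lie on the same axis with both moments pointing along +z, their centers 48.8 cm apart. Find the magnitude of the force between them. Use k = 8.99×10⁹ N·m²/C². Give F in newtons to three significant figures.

On-axis field of dipole 1 at distance r: E = 2kp₁/r³. Force on dipole 2 is F = p₂·dE/dr (gradient along axis).
dE/dr = −6kp₁/r⁴, so |F| = 6kp₁p₂/r⁴ (attractive for aligned moments).
F = 6(8.99×10⁹)(3.23×10⁻¹²)(9.78×10⁻⁹)/(0.488)⁴ = 3.005×10⁻⁸ N.

F ≈ 3.00×10⁻⁸ N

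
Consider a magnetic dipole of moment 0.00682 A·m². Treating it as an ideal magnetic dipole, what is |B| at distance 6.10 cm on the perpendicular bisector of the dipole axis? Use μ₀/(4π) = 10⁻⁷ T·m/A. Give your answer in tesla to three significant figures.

In the equatorial plane B = (μ₀/4π)·m/r³ (half the axial value).
B = (10⁻⁷)·(0.00682) / (0.0610)³ = 3.005×10⁻⁶ T.

B ≈ 3.00×10⁻⁶ T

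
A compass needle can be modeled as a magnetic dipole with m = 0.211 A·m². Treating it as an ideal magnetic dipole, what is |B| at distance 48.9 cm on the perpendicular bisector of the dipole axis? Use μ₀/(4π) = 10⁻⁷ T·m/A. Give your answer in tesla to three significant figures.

In the equatorial plane B = (μ₀/4π)·m/r³ (half the axial value).
B = (10⁻⁷)·(0.211) / (0.489)³ = 1.804×10⁻⁷ T.

B ≈ 1.80×10⁻⁷ T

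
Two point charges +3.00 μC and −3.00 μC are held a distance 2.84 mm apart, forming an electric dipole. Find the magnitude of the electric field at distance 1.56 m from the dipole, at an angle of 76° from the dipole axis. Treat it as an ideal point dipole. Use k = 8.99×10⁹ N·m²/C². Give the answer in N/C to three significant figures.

Dipole moment p = qd = (3.00×10⁻⁶ C)(0.00284 m) = 8.52×10⁻⁹ C·m.
At angle θ the dipole field magnitude is E = (kp/r³)·√(1 + 3cos²θ).
kp/r³ = (8.99×10⁹)(8.52×10⁻⁹) / (1.56)³ = 20.18 N/C.
√(1 + 3cos²76°) = √(1 + 3·0.0585) = √1.1756 ≈ 1.0842.
E ≈ 20.18 × 1.084 = 21.88 N/C.

E ≈ 21.9 N/C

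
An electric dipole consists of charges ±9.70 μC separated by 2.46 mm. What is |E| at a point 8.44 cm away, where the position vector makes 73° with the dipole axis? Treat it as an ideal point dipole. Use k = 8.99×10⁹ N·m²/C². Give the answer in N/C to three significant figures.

E ≈ 4.00×10⁵ N/C

Dipole moment p = qd = (9.70×10⁻⁶ C)(0.00246 m) = 2.386×10⁻⁸ C·m.
At angle θ the dipole field magnitude is E = (kp/r³)·√(1 + 3cos²θ).
kp/r³ = (8.99×10⁹)(2.386×10⁻⁸) / (0.0844)³ = 3.568×10⁵ N/C.
√(1 + 3cos²73°) = √(1 + 3·0.0855) = √1.2564 ≈ 1.1209.
E ≈ 3.568×10⁵ × 1.121 = 3.999×10⁵ N/C.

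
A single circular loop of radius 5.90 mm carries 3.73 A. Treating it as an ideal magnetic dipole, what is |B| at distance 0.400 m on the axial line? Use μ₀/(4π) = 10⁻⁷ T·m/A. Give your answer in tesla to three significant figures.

Magnetic moment m = IA = Iπa² = (3.73)·π·(0.00590)² = 4.079×10⁻⁴ A·m².
On axis B = (μ₀/4π)·2m/r³.
B = 2·(10⁻⁷)·(4.079×10⁻⁴) / (0.400)³ = 1.275×10⁻⁹ T.

B ≈ 1.27×10⁻⁹ T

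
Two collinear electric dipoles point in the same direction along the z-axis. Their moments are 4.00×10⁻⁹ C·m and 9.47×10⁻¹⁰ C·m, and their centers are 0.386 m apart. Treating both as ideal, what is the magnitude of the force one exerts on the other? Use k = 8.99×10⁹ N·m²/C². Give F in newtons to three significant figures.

F ≈ 9.20×10⁻⁶ N

On-axis field of dipole 1 at distance r: E = 2kp₁/r³. Force on dipole 2 is F = p₂·dE/dr (gradient along axis).
dE/dr = −6kp₁/r⁴, so |F| = 6kp₁p₂/r⁴ (attractive for aligned moments).
F = 6(8.99×10⁹)(4.00×10⁻⁹)(9.47×10⁻¹⁰)/(0.386)⁴ = 9.204×10⁻⁶ N.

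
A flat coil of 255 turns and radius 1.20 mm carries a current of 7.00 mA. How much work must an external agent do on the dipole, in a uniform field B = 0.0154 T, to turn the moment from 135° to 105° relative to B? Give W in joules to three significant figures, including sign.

m = NIA = NIπa² = 255·(0.00700)·π·(0.00120)² = 8.075×10⁻⁶ A·m².
W_ext = ΔU = −mB cosθ₂ + mB cosθ₁ = mB(cosθ₁ − cosθ₂).
W = (8.075×10⁻⁶)(0.0154)·(cos135° − cos105°) = (1.244×10⁻⁷)·(-0.4483) = -5.575×10⁻⁸ J.

W ≈ -5.57×10⁻⁸ J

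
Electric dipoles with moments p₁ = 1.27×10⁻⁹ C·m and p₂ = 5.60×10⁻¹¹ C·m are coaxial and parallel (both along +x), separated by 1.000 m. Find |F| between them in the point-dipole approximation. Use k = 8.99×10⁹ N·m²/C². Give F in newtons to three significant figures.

On-axis field of dipole 1 at distance r: E = 2kp₁/r³. Force on dipole 2 is F = p₂·dE/dr (gradient along axis).
dE/dr = −6kp₁/r⁴, so |F| = 6kp₁p₂/r⁴ (attractive for aligned moments).
F = 6(8.99×10⁹)(1.27×10⁻⁹)(5.60×10⁻¹¹)/(1.00)⁴ = 3.836×10⁻⁹ N.

F ≈ 3.84×10⁻⁹ N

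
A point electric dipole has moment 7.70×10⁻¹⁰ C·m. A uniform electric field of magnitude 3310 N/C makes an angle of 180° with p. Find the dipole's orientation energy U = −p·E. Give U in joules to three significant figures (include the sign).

U ≈ 2.55×10⁻⁶ J

U = −p·E = −pE cosθ.
U = −(7.70×10⁻¹⁰)(3310)·cos180° = 2.549×10⁻⁶ J.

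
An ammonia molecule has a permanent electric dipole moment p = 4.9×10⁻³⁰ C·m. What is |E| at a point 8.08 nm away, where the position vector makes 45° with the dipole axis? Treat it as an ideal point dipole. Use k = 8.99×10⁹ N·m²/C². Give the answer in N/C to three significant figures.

E ≈ 1.32×10⁵ N/C

At angle θ the dipole field magnitude is E = (kp/r³)·√(1 + 3cos²θ).
kp/r³ = (8.99×10⁹)(4.90×10⁻³⁰) / (8.08×10⁻⁹)³ = 8.351×10⁴ N/C.
√(1 + 3cos²45°) = √(1 + 3·0.5000) = √2.5000 ≈ 1.5811.
E ≈ 8.351×10⁴ × 1.581 = 1.320×10⁵ N/C.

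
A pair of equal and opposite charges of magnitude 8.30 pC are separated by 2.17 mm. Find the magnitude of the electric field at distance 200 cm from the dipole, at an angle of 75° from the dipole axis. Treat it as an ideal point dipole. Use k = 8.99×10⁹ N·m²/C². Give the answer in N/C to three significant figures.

Dipole moment p = qd = (8.30×10⁻¹² C)(0.00217 m) = 1.801×10⁻¹⁴ C·m.
At angle θ the dipole field magnitude is E = (kp/r³)·√(1 + 3cos²θ).
kp/r³ = (8.99×10⁹)(1.801×10⁻¹⁴) / (2.00)³ = 2.024×10⁻⁵ N/C.
√(1 + 3cos²75°) = √(1 + 3·0.0670) = √1.2010 ≈ 1.0959.
E ≈ 2.024×10⁻⁵ × 1.096 = 2.218×10⁻⁵ N/C.

E ≈ 2.22×10⁻⁵ N/C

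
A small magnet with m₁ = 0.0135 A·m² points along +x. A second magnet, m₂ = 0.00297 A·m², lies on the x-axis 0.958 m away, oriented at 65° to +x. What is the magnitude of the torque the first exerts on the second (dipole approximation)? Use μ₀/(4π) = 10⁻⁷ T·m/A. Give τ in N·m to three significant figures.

τ ≈ 8.27×10⁻¹² N·m

Dipole B is on the axis of dipole A, so B₁ there is axial: B₁ = (μ₀/4π)·2m₁/r³ along +x.
B₁ = 2(10⁻⁷)(0.0135)/(0.958)³ = 3.071×10⁻⁹ T.
τ = m₂ B₁ sinθ.
τ = (0.00297)(3.071×10⁻⁹)·sin65° = 8.266×10⁻¹² N·m.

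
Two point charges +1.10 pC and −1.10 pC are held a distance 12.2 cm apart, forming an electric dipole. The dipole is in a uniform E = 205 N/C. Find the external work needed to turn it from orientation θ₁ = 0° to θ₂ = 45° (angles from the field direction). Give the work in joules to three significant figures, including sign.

Dipole moment p = qd = (1.10×10⁻¹² C)(0.122 m) = 1.342×10⁻¹³ C·m.
W_ext = ΔU = U(θ₂) − U(θ₁) = −pE cosθ₂ − (−pE cosθ₁) = pE(cosθ₁ − cosθ₂).
W = (1.342×10⁻¹³)(205)·(cos0° − cos45°) = (2.751×10⁻¹¹)·(+0.2929) = 8.058×10⁻¹² J.

W ≈ 8.06×10⁻¹² J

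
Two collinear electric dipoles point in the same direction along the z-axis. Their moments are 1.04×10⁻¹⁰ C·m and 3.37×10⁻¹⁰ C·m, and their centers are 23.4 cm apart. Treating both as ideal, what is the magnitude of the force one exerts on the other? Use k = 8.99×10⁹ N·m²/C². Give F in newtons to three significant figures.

On-axis field of dipole 1 at distance r: E = 2kp₁/r³. Force on dipole 2 is F = p₂·dE/dr (gradient along axis).
dE/dr = −6kp₁/r⁴, so |F| = 6kp₁p₂/r⁴ (attractive for aligned moments).
F = 6(8.99×10⁹)(1.04×10⁻¹⁰)(3.37×10⁻¹⁰)/(0.234)⁴ = 6.305×10⁻⁷ N.

F ≈ 6.31×10⁻⁷ N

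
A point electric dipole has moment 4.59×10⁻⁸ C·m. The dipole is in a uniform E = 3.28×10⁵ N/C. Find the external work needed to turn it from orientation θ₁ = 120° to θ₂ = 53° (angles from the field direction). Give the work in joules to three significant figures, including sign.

W ≈ -0.0166 J

W_ext = ΔU = U(θ₂) − U(θ₁) = −pE cosθ₂ − (−pE cosθ₁) = pE(cosθ₁ − cosθ₂).
W = (4.59×10⁻⁸)(3.28×10⁵)·(cos120° − cos53°) = (0.01506)·(-1.1018) = -0.01659 J.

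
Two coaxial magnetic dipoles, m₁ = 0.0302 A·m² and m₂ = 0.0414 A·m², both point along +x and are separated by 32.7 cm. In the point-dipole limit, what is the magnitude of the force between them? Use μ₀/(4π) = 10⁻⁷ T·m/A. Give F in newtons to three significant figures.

F ≈ 6.56×10⁻⁸ N

On-axis B of dipole 1: B = (μ₀/4π)·2m₁/r³. Force on dipole 2: F = m₂·dB/dr.
dB/dr = −(μ₀/4π)·6m₁/r⁴, so |F| = (μ₀/4π)·6m₁m₂/r⁴.
F = 6(10⁻⁷)(0.0302)(0.0414)/(0.327)⁴ = 6.561×10⁻⁸ N.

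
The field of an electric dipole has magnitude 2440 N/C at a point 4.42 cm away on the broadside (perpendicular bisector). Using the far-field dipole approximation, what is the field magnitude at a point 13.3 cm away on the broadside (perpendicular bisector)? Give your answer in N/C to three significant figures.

E ≈ 89.6 N/C

Dipole fields scale as 1/r³ in the far field; the geometry is the same at both points.
E₂ = E₁ · (r₁/r₂)³ = 2440 · (4.42/13.3)³.
(r₁/r₂)³ = (0.3323)³ = 0.0367.
E₂ ≈ 89.56 N/C.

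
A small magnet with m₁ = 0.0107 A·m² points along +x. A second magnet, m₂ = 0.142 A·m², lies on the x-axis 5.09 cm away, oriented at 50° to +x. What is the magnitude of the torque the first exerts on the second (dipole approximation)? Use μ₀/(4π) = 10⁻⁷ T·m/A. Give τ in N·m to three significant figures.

τ ≈ 1.77×10⁻⁶ N·m

Dipole B is on the axis of dipole A, so B₁ there is axial: B₁ = (μ₀/4π)·2m₁/r³ along +x.
B₁ = 2(10⁻⁷)(0.0107)/(0.0509)³ = 1.623×10⁻⁵ T.
τ = m₂ B₁ sinθ.
τ = (0.142)(1.623×10⁻⁵)·sin50° = 1.765×10⁻⁶ N·m.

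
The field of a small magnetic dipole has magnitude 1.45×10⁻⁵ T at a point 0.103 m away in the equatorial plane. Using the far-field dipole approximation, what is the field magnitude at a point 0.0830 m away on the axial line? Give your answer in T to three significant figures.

B ≈ 5.54×10⁻⁵ T

Dipole fields scale as 1/r³ in the far field.
The axial field is twice the equatorial field at the same r, so the geometry factor is 2/1.
B₂ = B₁ · (2/1) · (r₁/r₂)³ = 1.45×10⁻⁵ · 2 · (0.103/0.0830)³.
(r₁/r₂)³ = (1.241)³ = 1.911.
B₂ ≈ 5.542×10⁻⁵ T.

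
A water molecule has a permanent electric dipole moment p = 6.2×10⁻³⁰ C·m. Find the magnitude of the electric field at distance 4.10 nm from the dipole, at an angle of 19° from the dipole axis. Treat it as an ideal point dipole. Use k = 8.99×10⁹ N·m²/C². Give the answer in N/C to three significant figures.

At angle θ the dipole field magnitude is E = (kp/r³)·√(1 + 3cos²θ).
kp/r³ = (8.99×10⁹)(6.20×10⁻³⁰) / (4.10×10⁻⁹)³ = 8.087×10⁵ N/C.
√(1 + 3cos²19°) = √(1 + 3·0.8940) = √3.6820 ≈ 1.9189.
E ≈ 8.087×10⁵ × 1.919 = 1.552×10⁶ N/C.

E ≈ 1.55×10⁶ N/C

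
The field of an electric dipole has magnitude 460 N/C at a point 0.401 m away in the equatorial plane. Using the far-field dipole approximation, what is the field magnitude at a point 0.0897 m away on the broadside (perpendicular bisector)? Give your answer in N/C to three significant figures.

E ≈ 4.11×10⁴ N/C

Dipole fields scale as 1/r³ in the far field; the geometry is the same at both points.
E₂ = E₁ · (r₁/r₂)³ = 460 · (0.401/0.0897)³.
(r₁/r₂)³ = (4.47)³ = 89.34.
E₂ ≈ 4.110×10⁴ N/C.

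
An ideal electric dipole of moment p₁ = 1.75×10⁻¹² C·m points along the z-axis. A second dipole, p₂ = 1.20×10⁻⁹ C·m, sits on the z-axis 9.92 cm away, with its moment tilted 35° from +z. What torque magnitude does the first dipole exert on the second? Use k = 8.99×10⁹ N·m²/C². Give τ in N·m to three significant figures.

The second dipole sits on the axis of the first, so the field there is axial: E₁ = 2kp₁/r³ along +z.
E₁ = 2(8.99×10⁹)(1.75×10⁻¹²)/(0.0992)³ = 32.23 N/C.
Torque on the second dipole: τ = p₂ E₁ sinθ.
τ = (1.20×10⁻⁹)(32.23)·sin35° = 2.219×10⁻⁸ N·m.

τ ≈ 2.22×10⁻⁸ N·m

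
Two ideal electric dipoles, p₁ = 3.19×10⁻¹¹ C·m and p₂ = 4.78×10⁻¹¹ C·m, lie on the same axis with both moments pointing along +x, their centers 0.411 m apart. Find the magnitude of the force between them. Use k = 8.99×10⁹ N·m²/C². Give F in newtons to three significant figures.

F ≈ 2.88×10⁻⁹ N

On-axis field of dipole 1 at distance r: E = 2kp₁/r³. Force on dipole 2 is F = p₂·dE/dr (gradient along axis).
dE/dr = −6kp₁/r⁴, so |F| = 6kp₁p₂/r⁴ (attractive for aligned moments).
F = 6(8.99×10⁹)(3.19×10⁻¹¹)(4.78×10⁻¹¹)/(0.411)⁴ = 2.882×10⁻⁹ N.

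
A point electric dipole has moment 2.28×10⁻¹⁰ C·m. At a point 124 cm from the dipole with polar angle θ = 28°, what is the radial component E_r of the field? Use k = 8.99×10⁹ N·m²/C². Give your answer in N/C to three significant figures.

E_r ≈ 1.90 N/C

For a dipole, E_r = (2kp cosθ)/r³.
kp/r³ = (8.99×10⁹)(2.28×10⁻¹⁰)/(1.24)³ = 1.075 N/C.
E_r = 2·1.075·cos28° = 1.898 N/C.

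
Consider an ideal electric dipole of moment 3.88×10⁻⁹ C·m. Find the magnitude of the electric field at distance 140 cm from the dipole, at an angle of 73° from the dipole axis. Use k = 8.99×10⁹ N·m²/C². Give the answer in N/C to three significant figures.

At angle θ the dipole field magnitude is E = (kp/r³)·√(1 + 3cos²θ).
kp/r³ = (8.99×10⁹)(3.88×10⁻⁹) / (1.40)³ = 12.71 N/C.
√(1 + 3cos²73°) = √(1 + 3·0.0855) = √1.2564 ≈ 1.1209.
E ≈ 12.71 × 1.121 = 14.25 N/C.

E ≈ 14.2 N/C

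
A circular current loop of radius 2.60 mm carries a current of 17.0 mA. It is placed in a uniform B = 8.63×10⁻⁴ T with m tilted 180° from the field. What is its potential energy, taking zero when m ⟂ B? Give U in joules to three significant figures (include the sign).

Magnetic moment m = IA = Iπa² = (0.0170)·π·(0.00260)² = 3.61×10⁻⁷ A·m².
U = −m·B = −mB cosθ.
U = −(3.61×10⁻⁷)(8.63×10⁻⁴)·cos180° = 3.115×10⁻¹⁰ J.

U ≈ 3.12×10⁻¹⁰ J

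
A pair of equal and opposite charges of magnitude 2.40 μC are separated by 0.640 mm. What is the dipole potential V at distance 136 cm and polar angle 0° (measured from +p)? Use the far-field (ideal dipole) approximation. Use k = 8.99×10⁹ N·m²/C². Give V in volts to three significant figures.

Dipole moment p = qd = (2.40×10⁻⁶ C)(6.40×10⁻⁴ m) = 1.536×10⁻⁹ C·m.
The dipole potential is V = kp cosθ / r².
V = (8.99×10⁹)(1.536×10⁻⁹)·cos0° / (1.36)² = 7.466 V.

V ≈ 7.47 V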